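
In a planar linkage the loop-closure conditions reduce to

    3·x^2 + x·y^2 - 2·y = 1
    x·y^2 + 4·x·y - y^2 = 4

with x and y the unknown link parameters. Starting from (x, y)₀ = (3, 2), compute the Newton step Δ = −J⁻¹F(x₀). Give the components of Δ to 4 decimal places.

(-1.2500, -0.6500)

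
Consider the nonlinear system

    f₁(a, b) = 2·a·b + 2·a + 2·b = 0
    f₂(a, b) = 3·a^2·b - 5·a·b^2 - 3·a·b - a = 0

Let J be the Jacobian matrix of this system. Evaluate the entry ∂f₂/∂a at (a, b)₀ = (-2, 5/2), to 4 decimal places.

-69.7500

∂f₂/∂a = 6·a·b - 5·b^2 - 3·b - 1.
At (-2, 5/2) this is -69.7500.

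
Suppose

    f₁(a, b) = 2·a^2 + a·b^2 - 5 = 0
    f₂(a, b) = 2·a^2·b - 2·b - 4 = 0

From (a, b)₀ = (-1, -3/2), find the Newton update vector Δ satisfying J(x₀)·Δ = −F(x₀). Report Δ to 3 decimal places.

At (-1, -3/2): F = (-5.250, -4.000).
Jacobian J = [[4·a + b^2, 2·a·b], [4·a·b, 2·a^2 - 2]].
At the point, J = [[-1.750, 3.000], [6.000, 0.000]] (det J = -18.000).
Solving J·Δ = −F gives Δ = (0.667, 2.139).

(0.667, 2.139)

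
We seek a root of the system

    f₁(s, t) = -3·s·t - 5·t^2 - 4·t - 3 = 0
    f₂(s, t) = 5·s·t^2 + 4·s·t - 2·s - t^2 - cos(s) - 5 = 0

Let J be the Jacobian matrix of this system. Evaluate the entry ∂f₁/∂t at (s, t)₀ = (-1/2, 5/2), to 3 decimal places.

∂f₁/∂t = -3·s - 10·t - 4.
At (-1/2, 5/2) this is -27.500.

-27.500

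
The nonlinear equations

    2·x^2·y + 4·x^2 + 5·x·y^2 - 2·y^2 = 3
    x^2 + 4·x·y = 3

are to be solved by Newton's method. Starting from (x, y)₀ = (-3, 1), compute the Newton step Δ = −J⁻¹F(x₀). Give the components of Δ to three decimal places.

At (-3, 1): F = (34.000, -6.000).
Jacobian J = [[4·x·y + 8·x + 5·y^2, 2·x^2 + 10·x·y - 4·y], [2·x + 4·y, 4·x]].
At the point, J = [[-31.000, -16.000], [-2.000, -12.000]] (det J = 340.000).
Solving J·Δ = −F gives Δ = (1.482, -0.747).

(1.482, -0.747)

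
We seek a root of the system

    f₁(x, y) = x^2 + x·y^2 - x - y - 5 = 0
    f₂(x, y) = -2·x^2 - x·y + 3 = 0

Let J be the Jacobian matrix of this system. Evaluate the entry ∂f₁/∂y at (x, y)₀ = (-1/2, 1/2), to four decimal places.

∂f₁/∂y = 2·x·y - 1.
At (-1/2, 1/2) this is -1.5000.

-1.5000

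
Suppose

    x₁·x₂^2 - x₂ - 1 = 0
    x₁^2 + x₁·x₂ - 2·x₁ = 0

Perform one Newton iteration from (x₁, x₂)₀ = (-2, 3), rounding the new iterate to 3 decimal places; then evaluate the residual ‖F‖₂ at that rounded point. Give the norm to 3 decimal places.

6.770

At (-2, 3): F = (-22.000, 2.000).
Jacobian J = [[x₂^2, 2·x₁·x₂ - 1], [2·x₁ + x₂ - 2, x₁]].
At the point, J = [[9.000, -13.000], [-3.000, -2.000]] (det J = -57.000).
Solving J·Δ = −F gives Δ = (1.228, -0.842).
Then the next iterate is (x₁, x₂)₁ = (-0.772, 2.158).
Re-evaluating at (-0.772, 2.158): F = (-6.75318, 0.47401), so ‖F‖₂ = 6.770.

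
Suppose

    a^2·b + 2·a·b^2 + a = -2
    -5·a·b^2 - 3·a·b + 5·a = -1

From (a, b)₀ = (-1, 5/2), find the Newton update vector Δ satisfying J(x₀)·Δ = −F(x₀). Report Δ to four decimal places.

(0.9240, -0.1274)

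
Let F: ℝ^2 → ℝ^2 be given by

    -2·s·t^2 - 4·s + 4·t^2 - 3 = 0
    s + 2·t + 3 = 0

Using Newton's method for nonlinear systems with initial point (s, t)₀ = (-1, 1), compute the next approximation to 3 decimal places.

(-2.417, -0.292)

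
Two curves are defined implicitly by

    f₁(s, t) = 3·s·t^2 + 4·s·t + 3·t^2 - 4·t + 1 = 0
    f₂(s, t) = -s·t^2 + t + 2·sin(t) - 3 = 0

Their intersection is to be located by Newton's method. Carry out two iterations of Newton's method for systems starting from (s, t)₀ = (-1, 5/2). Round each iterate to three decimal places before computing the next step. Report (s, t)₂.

At (-1, 5/2): F = (-19.000, 6.94694).
Jacobian J = [[3·t^2 + 4·t, 6·s·t + 4·s + 6·t - 4], [-t^2, -2·s·t + 2·cos(t) + 1]].
At the point, J = [[28.750, -8.000], [-6.250, 4.39771]] (det J = 76.43424).
Solving J·Δ = −F gives Δ = (0.366, -1.059).
Then the next iterate is (s, t)₁ = (-0.634, 1.441).
Round to (-0.634, 1.441) and repeat: F = (-6.13840, 1.74067), J = [[11.99344, -3.37156], [-2.07648, 3.08605]].
Δ = (0.436, -0.271), so (s, t)₂ = (-0.198, 1.170).

(-0.198, 1.170)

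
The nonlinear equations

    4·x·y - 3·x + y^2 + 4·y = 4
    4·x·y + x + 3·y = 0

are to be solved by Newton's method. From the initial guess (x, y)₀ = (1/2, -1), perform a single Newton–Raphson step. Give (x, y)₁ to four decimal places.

(-1.0000, -1.0000)

At (1/2, -1): F = (-10.5000, -4.5000).
Jacobian J = [[4·y - 3, 4·x + 2·y + 4], [4·y + 1, 4·x + 3]].
At the point, J = [[-7.0000, 4.0000], [-3.0000, 5.0000]] (det J = -23.0000).
Solving J·Δ = −F gives Δ = (-1.5000, 0.0000).
Then the next iterate is (x, y)₁ = (-1.0000, -1.0000).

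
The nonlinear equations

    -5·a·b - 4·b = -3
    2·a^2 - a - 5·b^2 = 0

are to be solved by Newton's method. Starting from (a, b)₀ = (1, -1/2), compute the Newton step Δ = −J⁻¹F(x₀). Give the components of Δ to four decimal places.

At (1, -1/2): F = (7.5000, -0.2500).
Jacobian J = [[-5·b, -5·a - 4], [4·a - 1, -10·b]].
At the point, J = [[2.5000, -9.0000], [3.0000, 5.0000]] (det J = 39.5000).
Solving J·Δ = −F gives Δ = (-0.8924, 0.5854).

(-0.8924, 0.5854)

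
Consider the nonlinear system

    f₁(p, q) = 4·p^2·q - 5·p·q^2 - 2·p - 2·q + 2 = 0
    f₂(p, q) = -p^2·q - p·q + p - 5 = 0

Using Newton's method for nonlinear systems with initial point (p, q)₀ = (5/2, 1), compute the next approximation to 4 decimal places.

At (5/2, 1): F = (7.5000, -11.2500).
Jacobian J = [[8·p·q - 5·q^2 - 2, 4·p^2 - 10·p·q - 2], [-2·p·q - q + 1, -p^2 - p]].
At the point, J = [[13.0000, -2.0000], [-5.0000, -8.7500]] (det J = -123.7500).
Solving J·Δ = −F gives Δ = (-0.7121, -0.8788).
Then the next iterate is (p, q)₁ = (1.7879, 0.1212).

(1.7879, 0.1212)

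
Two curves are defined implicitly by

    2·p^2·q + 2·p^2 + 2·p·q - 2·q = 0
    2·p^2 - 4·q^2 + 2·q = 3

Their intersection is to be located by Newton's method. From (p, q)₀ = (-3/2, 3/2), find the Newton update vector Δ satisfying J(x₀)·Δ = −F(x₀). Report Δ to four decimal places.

(0.3397, -0.6538)

At (-3/2, 3/2): F = (3.7500, -4.5000).
Jacobian J = [[4·p·q + 4·p + 2·q, 2·p^2 + 2·p - 2], [4·p, -8·q + 2]].
At the point, J = [[-12.0000, -0.5000], [-6.0000, -10.0000]] (det J = 117.0000).
Solving J·Δ = −F gives Δ = (0.3397, -0.6538).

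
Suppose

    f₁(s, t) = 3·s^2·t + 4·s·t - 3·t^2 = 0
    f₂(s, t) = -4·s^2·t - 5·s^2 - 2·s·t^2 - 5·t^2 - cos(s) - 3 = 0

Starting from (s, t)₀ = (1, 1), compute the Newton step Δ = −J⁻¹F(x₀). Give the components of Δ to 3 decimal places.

At (1, 1): F = (4.000, -19.54030).
Jacobian J = [[6·s·t + 4·t, 3·s^2 + 4·s - 6·t], [-8·s·t - 10·s - 2·t^2 + sin(s), -4·s^2 - 4·s·t - 10·t]].
At the point, J = [[10.000, 1.000], [-19.15853, -18.000]] (det J = -160.84147).
Solving J·Δ = −F gives Δ = (-0.326, -0.738).

(-0.326, -0.738)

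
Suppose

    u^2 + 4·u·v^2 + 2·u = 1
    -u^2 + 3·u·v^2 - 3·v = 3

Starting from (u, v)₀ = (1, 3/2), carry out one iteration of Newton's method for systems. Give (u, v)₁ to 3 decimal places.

At (1, 3/2): F = (11.000, -1.750).
Jacobian J = [[2·u + 4·v^2 + 2, 8·u·v], [-2·u + 3·v^2, 6·u·v - 3]].
At the point, J = [[13.000, 12.000], [4.750, 6.000]] (det J = 21.000).
Solving J·Δ = −F gives Δ = (-4.143, 3.571).
Then the next iterate is (u, v)₁ = (-3.143, 5.071).

(-3.143, 5.071)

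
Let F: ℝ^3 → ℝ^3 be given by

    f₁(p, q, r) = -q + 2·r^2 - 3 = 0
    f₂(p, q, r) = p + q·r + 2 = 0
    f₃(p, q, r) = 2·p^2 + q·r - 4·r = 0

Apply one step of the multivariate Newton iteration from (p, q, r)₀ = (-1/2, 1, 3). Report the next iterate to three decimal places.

(-3.257, 0.813, 1.818)

At (-1/2, 1, 3): F = (14.000, 4.500, -8.500).
Jacobian J = [[0, -1, 4·r], [1, r, q], [4·p, r, q - 4]].
At the point, J = [[0.000, -1.000, 12.000], [1.000, 3.000, 1.000], [-2.000, 3.000, -3.000]] (det J = 107.000).
Solving J·Δ = −F gives Δ = (-2.757, -0.187, -1.182).
Then the next iterate is (p, q, r)₁ = (-3.257, 0.813, 1.818).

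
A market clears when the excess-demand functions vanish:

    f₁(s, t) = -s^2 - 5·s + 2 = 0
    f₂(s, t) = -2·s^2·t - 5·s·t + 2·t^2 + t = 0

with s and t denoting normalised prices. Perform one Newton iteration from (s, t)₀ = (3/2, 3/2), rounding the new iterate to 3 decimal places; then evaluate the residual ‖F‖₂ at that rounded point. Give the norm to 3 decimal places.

At (3/2, 3/2): F = (-7.750, -12.000).
Jacobian J = [[-2·s - 5, 0], [-4·s·t - 5·t, -2·s^2 - 5·s + 4·t + 1]].
At the point, J = [[-8.000, 0.000], [-16.500, -5.000]] (det J = 40.000).
Solving J·Δ = −F gives Δ = (-0.969, 0.797).
Then the next iterate is (s, t)₁ = (0.531, 2.297).
Re-evaluating at (0.531, 2.297): F = (-0.93696, 5.45555), so ‖F‖₂ = 5.535.

5.535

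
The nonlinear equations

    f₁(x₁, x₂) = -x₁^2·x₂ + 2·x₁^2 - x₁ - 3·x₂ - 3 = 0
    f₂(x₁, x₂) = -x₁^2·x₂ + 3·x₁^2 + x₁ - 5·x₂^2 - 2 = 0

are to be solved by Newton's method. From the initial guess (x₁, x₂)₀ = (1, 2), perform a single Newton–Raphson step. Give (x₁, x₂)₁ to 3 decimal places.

At (1, 2): F = (-10.000, -20.000).
Jacobian J = [[-2·x₁·x₂ + 4·x₁ - 1, -x₁^2 - 3], [-2·x₁·x₂ + 6·x₁ + 1, -x₁^2 - 10·x₂]].
At the point, J = [[-1.000, -4.000], [3.000, -21.000]] (det J = 33.000).
Solving J·Δ = −F gives Δ = (-3.939, -1.515).
Then the next iterate is (x₁, x₂)₁ = (-2.939, 0.485).

(-2.939, 0.485)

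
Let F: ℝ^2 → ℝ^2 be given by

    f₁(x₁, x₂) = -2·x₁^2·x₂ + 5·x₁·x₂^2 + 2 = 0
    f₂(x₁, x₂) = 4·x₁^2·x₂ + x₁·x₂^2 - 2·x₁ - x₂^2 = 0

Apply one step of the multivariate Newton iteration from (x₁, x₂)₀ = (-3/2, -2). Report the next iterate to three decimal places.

At (-3/2, -2): F = (-19.000, -25.000).
Jacobian J = [[-4·x₁·x₂ + 5·x₂^2, -2·x₁^2 + 10·x₁·x₂], [8·x₁·x₂ + x₂^2 - 2, 4·x₁^2 + 2·x₁·x₂ - 2·x₂]].
At the point, J = [[8.000, 25.500], [26.000, 19.000]] (det J = -511.000).
Solving J·Δ = −F gives Δ = (0.541, 0.575).
Then the next iterate is (x₁, x₂)₁ = (-0.959, -1.425).

(-0.959, -1.425)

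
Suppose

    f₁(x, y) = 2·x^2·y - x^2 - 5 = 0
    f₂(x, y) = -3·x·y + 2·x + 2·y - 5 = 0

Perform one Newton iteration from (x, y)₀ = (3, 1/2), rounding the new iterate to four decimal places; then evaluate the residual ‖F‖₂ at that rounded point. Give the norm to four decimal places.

73.9040

At (3, 1/2): F = (-5.0000, -2.5000).
Jacobian J = [[4·x·y - 2·x, 2·x^2], [-3·y + 2, -3·x + 2]].
At the point, J = [[0.0000, 18.0000], [0.5000, -7.0000]] (det J = -9.0000).
Solving J·Δ = −F gives Δ = (8.8889, 0.2778).
Then the next iterate is (x, y)₁ = (11.8889, 0.7778).
Re-evaluating at (11.8889, 0.7778): F = (73.531806, -7.408159), so ‖F‖₂ = 73.9040.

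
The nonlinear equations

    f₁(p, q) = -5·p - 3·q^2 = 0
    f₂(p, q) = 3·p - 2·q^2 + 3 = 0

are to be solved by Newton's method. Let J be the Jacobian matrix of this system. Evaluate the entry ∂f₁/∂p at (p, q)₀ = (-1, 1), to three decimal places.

-5.000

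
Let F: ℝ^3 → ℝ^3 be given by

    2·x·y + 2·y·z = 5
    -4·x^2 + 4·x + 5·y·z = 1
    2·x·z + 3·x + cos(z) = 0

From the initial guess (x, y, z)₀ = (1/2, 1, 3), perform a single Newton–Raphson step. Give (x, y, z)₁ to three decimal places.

At (1/2, 1, 3): F = (2.000, 15.000, 3.51001).
Jacobian J = [[2·y, 2·x + 2·z, 2·y], [-8·x + 4, 5·z, 5·y], [2·z + 3, 0, 2·x - sin(z)]].
At the point, J = [[2.000, 7.000, 2.000], [0.000, 15.000, 5.000], [9.000, 0.000, 0.85888]] (det J = 70.76640).
Solving J·Δ = −F gives Δ = (0.662, 2.675, -11.026).
Then the next iterate is (x, y, z)₁ = (1.162, 3.675, -8.026).

(1.162, 3.675, -8.026)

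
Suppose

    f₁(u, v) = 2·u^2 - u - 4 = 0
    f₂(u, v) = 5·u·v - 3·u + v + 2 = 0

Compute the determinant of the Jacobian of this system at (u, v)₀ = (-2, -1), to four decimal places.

81.0000

J = [[4·u - 1, 0], [5·v - 3, 5·u + 1]].
At the point, J = [[-9.0000, 0.0000], [-8.0000, -9.0000]].
det J = 81.0000.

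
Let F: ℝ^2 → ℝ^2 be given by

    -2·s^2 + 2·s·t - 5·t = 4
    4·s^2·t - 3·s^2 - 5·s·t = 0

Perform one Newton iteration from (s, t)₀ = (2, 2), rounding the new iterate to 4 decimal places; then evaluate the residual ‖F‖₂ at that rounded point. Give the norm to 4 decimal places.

979.0117

At (2, 2): F = (-14.0000, 0.0000).
Jacobian J = [[-4·s + 2·t, 2·s - 5], [8·s·t - 6·s - 5·t, 4·s^2 - 5·s]].
At the point, J = [[-4.0000, -1.0000], [10.0000, 6.0000]] (det J = -14.0000).
Solving J·Δ = −F gives Δ = (-6.0000, 10.0000).
Then the next iterate is (s, t)₁ = (-4.0000, 12.0000).
Re-evaluating at (-4.0000, 12.0000): F = (-192.0000, 960.0000), so ‖F‖₂ = 979.0117.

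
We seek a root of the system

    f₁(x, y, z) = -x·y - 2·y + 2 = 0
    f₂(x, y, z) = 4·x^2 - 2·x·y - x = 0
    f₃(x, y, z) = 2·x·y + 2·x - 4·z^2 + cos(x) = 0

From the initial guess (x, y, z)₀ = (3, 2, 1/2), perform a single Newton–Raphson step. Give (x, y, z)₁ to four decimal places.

(1.5701, 0.9720, 0.8660)

At (3, 2, 1/2): F = (-8.0000, 21.0000, 16.010008).
Jacobian J = [[-y, -x - 2, 0], [8·x - 2·y - 1, -2·x, 0], [2·y - sin(x) + 2, 2·x, -8·z]].
At the point, J = [[-2.0000, -5.0000, 0.0000], [19.0000, -6.0000, 0.0000], [5.858880, 6.0000, -4.0000]] (det J = -428.0000).
Solving J·Δ = −F gives Δ = (-1.4299, -1.0280, 0.3660).
Then the next iterate is (x, y, z)₁ = (1.5701, 0.9720, 0.8660).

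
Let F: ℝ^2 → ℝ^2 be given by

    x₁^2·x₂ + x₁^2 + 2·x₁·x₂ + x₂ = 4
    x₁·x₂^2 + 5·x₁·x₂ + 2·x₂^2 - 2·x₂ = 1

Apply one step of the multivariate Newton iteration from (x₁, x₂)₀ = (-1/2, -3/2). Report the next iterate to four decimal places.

At (-1/2, -3/2): F = (-4.1250, 9.1250).
Jacobian J = [[2·x₁·x₂ + 2·x₁ + 2·x₂, x₁^2 + 2·x₁ + 1], [x₂^2 + 5·x₂, 2·x₁·x₂ + 5·x₁ + 4·x₂ - 2]].
At the point, J = [[-2.5000, 0.2500], [-5.2500, -9.0000]] (det J = 23.8125).
Solving J·Δ = −F gives Δ = (-1.4633, 1.8675).
Then the next iterate is (x₁, x₂)₁ = (-1.9633, 0.3675).

(-1.9633, 0.3675)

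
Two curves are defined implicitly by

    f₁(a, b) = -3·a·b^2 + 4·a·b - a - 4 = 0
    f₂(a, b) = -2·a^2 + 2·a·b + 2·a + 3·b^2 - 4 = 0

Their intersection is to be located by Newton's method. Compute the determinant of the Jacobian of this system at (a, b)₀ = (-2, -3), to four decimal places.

J = [[-3·b^2 + 4·b - 1, -6·a·b + 4·a], [-4·a + 2·b + 2, 2·a + 6·b]].
At the point, J = [[-40.0000, -44.0000], [4.0000, -22.0000]].
det J = 1056.0000.

1056.0000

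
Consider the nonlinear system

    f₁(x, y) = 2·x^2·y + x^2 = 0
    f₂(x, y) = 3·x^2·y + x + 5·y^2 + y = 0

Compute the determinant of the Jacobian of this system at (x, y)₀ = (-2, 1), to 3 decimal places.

-188.000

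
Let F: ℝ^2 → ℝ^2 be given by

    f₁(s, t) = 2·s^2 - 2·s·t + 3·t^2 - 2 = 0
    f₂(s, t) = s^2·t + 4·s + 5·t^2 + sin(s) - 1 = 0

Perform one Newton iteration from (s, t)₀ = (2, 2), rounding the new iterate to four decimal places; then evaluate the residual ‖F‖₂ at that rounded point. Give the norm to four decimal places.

At (2, 2): F = (10.0000, 35.909297).
Jacobian J = [[4·s - 2·t, -2·s + 6·t], [2·s·t + cos(s) + 4, s^2 + 10·t]].
At the point, J = [[4.0000, 8.0000], [11.583853, 24.0000]] (det J = 3.329175).
Solving J·Δ = −F gives Δ = (14.2000, -8.3500).
Then the next iterate is (s, t)₁ = (16.2000, -6.3500).
Re-evaluating at (16.2000, -6.3500): F = (849.5875, -1401.553922), so ‖F‖₂ = 1638.9485.

1638.9485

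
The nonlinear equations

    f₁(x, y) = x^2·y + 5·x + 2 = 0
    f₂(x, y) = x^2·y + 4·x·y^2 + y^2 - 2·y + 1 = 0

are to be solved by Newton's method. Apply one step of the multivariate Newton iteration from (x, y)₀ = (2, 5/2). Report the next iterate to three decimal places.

At (2, 5/2): F = (22.000, 62.250).
Jacobian J = [[2·x·y + 5, x^2], [2·x·y + 4·y^2, x^2 + 8·x·y + 2·y - 2]].
At the point, J = [[15.000, 4.000], [35.000, 47.000]] (det J = 565.000).
Solving J·Δ = −F gives Δ = (-1.389, -0.290).
Then the next iterate is (x, y)₁ = (0.611, 2.210).

(0.611, 2.210)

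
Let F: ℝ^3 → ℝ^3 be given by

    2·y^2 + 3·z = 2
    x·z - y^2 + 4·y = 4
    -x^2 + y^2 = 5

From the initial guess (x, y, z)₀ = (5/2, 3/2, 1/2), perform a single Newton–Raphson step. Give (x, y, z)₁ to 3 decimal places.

At (5/2, 3/2, 1/2): F = (4.000, 1.000, -9.000).
Jacobian J = [[0, 4·y, 3], [z, -2·y + 4, x], [-2·x, 2·y, 0]].
At the point, J = [[0.000, 6.000, 3.000], [0.500, 1.000, 2.500], [-5.000, 3.000, 0.000]] (det J = -55.500).
Solving J·Δ = −F gives Δ = (-2.324, -0.874, 0.414).
Then the next iterate is (x, y, z)₁ = (0.176, 0.626, 0.914).

(0.176, 0.626, 0.914)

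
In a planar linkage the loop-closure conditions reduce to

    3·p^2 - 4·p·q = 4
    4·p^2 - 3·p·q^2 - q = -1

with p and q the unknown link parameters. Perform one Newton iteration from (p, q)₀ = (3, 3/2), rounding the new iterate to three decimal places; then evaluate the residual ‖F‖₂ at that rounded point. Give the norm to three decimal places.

7.465

At (3, 3/2): F = (5.000, 15.250).
Jacobian J = [[6·p - 4·q, -4·p], [8·p - 3·q^2, -6·p·q - 1]].
At the point, J = [[12.000, -12.000], [17.250, -28.000]] (det J = -129.000).
Solving J·Δ = −F gives Δ = (0.333, 0.750).
Then the next iterate is (p, q)₁ = (3.333, 2.250).
Re-evaluating at (3.333, 2.250): F = (-0.67033, -7.43438), so ‖F‖₂ = 7.465.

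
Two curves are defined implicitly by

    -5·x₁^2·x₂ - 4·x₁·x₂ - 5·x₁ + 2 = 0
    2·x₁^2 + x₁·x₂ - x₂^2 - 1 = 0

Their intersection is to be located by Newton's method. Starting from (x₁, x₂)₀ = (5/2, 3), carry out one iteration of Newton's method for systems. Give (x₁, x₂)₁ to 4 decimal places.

(1.4719, 2.0385)

At (5/2, 3): F = (-134.2500, 10.0000).
Jacobian J = [[-10·x₁·x₂ - 4·x₂ - 5, -5·x₁^2 - 4·x₁], [4·x₁ + x₂, x₁ - 2·x₂]].
At the point, J = [[-92.0000, -41.2500], [13.0000, -3.5000]] (det J = 858.2500).
Solving J·Δ = −F gives Δ = (-1.0281, -0.9615).
Then the next iterate is (x₁, x₂)₁ = (1.4719, 2.0385).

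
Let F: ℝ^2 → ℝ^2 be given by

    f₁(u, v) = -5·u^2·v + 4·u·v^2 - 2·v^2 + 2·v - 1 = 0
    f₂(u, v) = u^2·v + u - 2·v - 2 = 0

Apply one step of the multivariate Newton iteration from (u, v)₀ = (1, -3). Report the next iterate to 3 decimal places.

(1.028, -1.142)

At (1, -3): F = (26.000, 2.000).
Jacobian J = [[-10·u·v + 4·v^2, -5·u^2 + 8·u·v - 4·v + 2], [2·u·v + 1, u^2 - 2]].
At the point, J = [[66.000, -15.000], [-5.000, -1.000]] (det J = -141.000).
Solving J·Δ = −F gives Δ = (0.028, 1.858).
Then the next iterate is (u, v)₁ = (1.028, -1.142).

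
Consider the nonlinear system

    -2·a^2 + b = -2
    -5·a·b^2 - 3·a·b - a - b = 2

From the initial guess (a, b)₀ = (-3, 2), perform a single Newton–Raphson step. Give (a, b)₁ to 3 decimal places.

At (-3, 2): F = (-14.000, 77.000).
Jacobian J = [[-4·a, 1], [-5·b^2 - 3·b - 1, -10·a·b - 3·a - 1]].
At the point, J = [[12.000, 1.000], [-27.000, 68.000]] (det J = 843.000).
Solving J·Δ = −F gives Δ = (1.221, -0.648).
Then the next iterate is (a, b)₁ = (-1.779, 1.352).

(-1.779, 1.352)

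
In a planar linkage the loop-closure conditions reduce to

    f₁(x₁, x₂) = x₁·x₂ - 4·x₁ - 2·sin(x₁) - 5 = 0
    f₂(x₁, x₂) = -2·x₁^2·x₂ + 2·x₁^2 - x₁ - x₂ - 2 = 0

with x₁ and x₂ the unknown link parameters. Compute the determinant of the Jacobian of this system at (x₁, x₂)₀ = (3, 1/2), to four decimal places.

13.8803

J = [[x₂ - 2·cos(x₁) - 4, x₁], [-4·x₁·x₂ + 4·x₁ - 1, -2·x₁^2 - 1]].
At the point, J = [[-1.520015, 3.0000], [5.0000, -19.0000]].
det J = 13.8803.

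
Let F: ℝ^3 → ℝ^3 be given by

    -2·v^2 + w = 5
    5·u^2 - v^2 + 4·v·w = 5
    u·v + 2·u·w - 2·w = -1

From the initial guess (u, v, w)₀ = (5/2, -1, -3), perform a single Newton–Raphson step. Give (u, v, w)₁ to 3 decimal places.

At (5/2, -1, -3): F = (-10.000, 37.250, -10.500).
Jacobian J = [[0, -4·v, 1], [10·u, -2·v + 4·w, 4·v], [v + 2·w, u, 2·u - 2]].
At the point, J = [[0.000, 4.000, 1.000], [25.000, -10.000, -4.000], [-7.000, 2.500, 3.000]] (det J = -195.500).
Solving J·Δ = −F gives Δ = (-0.465, 2.395, 0.419).
Then the next iterate is (u, v, w)₁ = (2.035, 1.395, -2.581).

(2.035, 1.395, -2.581)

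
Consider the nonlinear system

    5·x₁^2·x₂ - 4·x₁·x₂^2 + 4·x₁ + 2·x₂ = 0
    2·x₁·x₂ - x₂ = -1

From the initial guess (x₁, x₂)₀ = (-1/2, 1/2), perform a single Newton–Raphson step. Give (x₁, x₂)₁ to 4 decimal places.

(-0.5400, 0.4800)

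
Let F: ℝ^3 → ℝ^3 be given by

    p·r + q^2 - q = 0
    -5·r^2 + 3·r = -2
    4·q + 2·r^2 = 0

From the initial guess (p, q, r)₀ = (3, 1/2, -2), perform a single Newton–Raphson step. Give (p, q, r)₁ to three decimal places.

(1.440, 0.087, -0.957)

At (3, 1/2, -2): F = (-6.250, -24.000, 10.000).
Jacobian J = [[r, 2·q - 1, p], [0, 0, -10·r + 3], [0, 4, 4·r]].
At the point, J = [[-2.000, 0.000, 3.000], [0.000, 0.000, 23.000], [0.000, 4.000, -8.000]] (det J = 184.000).
Solving J·Δ = −F gives Δ = (-1.560, -0.413, 1.043).
Then the next iterate is (p, q, r)₁ = (1.440, 0.087, -0.957).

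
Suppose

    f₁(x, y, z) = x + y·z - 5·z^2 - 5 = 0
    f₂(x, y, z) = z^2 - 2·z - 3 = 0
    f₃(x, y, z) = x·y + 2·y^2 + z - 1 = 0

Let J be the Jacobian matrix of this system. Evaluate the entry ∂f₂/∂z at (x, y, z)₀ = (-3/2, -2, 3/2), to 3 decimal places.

∂f₂/∂z = 2·z - 2.
At (-3/2, -2, 3/2) this is 1.000.

1.000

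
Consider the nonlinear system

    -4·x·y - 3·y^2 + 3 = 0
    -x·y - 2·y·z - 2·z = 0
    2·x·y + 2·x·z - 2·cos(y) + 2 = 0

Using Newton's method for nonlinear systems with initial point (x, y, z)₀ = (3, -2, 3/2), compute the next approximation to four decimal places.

(1.1250, -1.3669, 0.7743)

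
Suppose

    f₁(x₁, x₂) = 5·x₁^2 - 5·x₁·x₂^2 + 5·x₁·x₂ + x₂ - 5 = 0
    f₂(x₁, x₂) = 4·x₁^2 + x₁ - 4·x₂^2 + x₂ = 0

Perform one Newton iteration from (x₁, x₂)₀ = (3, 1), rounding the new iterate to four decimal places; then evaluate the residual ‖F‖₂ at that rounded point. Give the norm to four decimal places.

At (3, 1): F = (41.0000, 36.0000).
Jacobian J = [[10·x₁ - 5·x₂^2 + 5·x₂, -10·x₁·x₂ + 5·x₁ + 1], [8·x₁ + 1, -8·x₂ + 1]].
At the point, J = [[30.0000, -14.0000], [25.0000, -7.0000]] (det J = 140.0000).
Solving J·Δ = −F gives Δ = (-1.5500, -0.3929).
Then the next iterate is (x₁, x₂)₁ = (1.4500, 0.6071).
Re-evaluating at (1.4500, 0.6071): F = (7.848940, 8.992818), so ‖F‖₂ = 11.9364.

11.9364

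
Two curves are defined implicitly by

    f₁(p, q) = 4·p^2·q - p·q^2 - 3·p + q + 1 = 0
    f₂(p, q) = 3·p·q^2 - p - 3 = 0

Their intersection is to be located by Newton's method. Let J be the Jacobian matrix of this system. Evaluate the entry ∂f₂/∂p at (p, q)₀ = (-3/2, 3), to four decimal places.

∂f₂/∂p = 3·q^2 - 1.
At (-3/2, 3) this is 26.0000.

26.0000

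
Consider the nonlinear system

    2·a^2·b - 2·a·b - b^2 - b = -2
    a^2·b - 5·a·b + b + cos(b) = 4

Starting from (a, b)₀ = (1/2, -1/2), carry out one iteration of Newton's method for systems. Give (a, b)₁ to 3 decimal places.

At (1/2, -1/2): F = (2.500, -2.49742).
Jacobian J = [[4·a·b - 2·b, 2·a^2 - 2·a - 2·b - 1], [2·a·b - 5·b, a^2 - 5·a - sin(b) + 1]].
At the point, J = [[0.000, -0.500], [2.000, -0.77057]] (det J = 1.000).
Solving J·Δ = −F gives Δ = (3.175, 5.000).
Then the next iterate is (a, b)₁ = (3.675, 4.500).

(3.675, 4.500)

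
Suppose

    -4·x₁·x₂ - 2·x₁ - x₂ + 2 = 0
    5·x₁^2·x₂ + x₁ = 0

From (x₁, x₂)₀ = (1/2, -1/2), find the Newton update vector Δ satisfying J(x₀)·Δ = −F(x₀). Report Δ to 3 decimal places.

(0.611, 0.833)

At (1/2, -1/2): F = (2.500, -0.125).
Jacobian J = [[-4·x₂ - 2, -4·x₁ - 1], [10·x₁·x₂ + 1, 5·x₁^2]].
At the point, J = [[0.000, -3.000], [-1.500, 1.250]] (det J = -4.500).
Solving J·Δ = −F gives Δ = (0.611, 0.833).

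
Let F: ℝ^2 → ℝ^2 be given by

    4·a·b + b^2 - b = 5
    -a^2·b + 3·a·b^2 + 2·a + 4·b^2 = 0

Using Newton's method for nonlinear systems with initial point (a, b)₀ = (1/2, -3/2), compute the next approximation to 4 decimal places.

(-0.3156, -1.1782)

At (1/2, -3/2): F = (-4.2500, 13.7500).
Jacobian J = [[4·b, 4·a + 2·b - 1], [-2·a·b + 3·b^2 + 2, -a^2 + 6·a·b + 8·b]].
At the point, J = [[-6.0000, -2.0000], [10.2500, -16.7500]] (det J = 121.0000).
Solving J·Δ = −F gives Δ = (-0.8156, 0.3218).
Then the next iterate is (a, b)₁ = (-0.3156, -1.1782).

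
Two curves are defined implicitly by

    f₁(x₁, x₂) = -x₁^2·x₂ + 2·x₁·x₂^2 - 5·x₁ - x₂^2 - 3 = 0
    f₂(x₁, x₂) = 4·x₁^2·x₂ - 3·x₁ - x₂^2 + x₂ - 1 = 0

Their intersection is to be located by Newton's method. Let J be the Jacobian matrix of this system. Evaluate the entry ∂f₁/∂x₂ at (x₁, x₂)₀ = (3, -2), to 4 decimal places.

-29.0000

∂f₁/∂x₂ = -x₁^2 + 4·x₁·x₂ - 2·x₂.
At (3, -2) this is -29.0000.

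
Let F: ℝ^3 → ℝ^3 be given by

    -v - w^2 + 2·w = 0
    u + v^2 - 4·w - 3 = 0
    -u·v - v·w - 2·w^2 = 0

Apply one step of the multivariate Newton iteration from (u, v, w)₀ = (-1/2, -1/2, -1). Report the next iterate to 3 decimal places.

At (-1/2, -1/2, -1): F = (-2.500, 0.750, -2.750).
Jacobian J = [[0, -1, -2·w + 2], [1, 2·v, -4], [-v, -u - w, -v - 4·w]].
At the point, J = [[0.000, -1.000, 4.000], [1.000, -1.000, -4.000], [0.500, 1.500, 4.500]] (det J = 14.500).
Solving J·Δ = −F gives Δ = (1.233, -0.259, 0.560).
Then the next iterate is (u, v, w)₁ = (0.733, -0.759, -0.440).

(0.733, -0.759, -0.440)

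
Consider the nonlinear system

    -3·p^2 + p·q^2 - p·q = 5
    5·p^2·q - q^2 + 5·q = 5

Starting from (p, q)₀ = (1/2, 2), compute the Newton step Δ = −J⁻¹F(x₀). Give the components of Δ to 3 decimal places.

(-0.924, 2.551)

At (1/2, 2): F = (-4.750, 3.500).
Jacobian J = [[-6·p + q^2 - q, 2·p·q - p], [10·p·q, 5·p^2 - 2·q + 5]].
At the point, J = [[-1.000, 1.500], [10.000, 2.250]] (det J = -17.250).
Solving J·Δ = −F gives Δ = (-0.924, 2.551).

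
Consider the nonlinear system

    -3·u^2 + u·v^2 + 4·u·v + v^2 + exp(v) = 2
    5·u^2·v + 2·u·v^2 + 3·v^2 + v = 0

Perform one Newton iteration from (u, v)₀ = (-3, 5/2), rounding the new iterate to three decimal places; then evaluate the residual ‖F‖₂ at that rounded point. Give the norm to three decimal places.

At (-3, 5/2): F = (-59.31751, 96.250).
Jacobian J = [[-6·u + v^2 + 4·v, 2·u·v + 4·u + 2·v + exp(v)], [10·u·v + 2·v^2, 5·u^2 + 4·u·v + 6·v + 1]].
At the point, J = [[34.250, -9.81751], [-62.500, 31.000]] (det J = 448.15587).
Solving J·Δ = −F gives Δ = (1.995, 0.917).
Then the next iterate is (u, v)₁ = (-1.005, 3.417).
Re-evaluating at (-1.005, 3.417): F = (11.65305, 32.23241), so ‖F‖₂ = 34.274.

34.274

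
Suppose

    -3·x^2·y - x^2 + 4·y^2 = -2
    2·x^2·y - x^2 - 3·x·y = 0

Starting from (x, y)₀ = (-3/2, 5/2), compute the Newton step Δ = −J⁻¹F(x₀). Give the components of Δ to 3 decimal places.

At (-3/2, 5/2): F = (7.875, 20.250).
Jacobian J = [[-6·x·y - 2·x, -3·x^2 + 8·y], [4·x·y - 2·x - 3·y, 2·x^2 - 3·x]].
At the point, J = [[25.500, 13.250], [-19.500, 9.000]] (det J = 487.875).
Solving J·Δ = −F gives Δ = (0.405, -1.373).

(0.405, -1.373)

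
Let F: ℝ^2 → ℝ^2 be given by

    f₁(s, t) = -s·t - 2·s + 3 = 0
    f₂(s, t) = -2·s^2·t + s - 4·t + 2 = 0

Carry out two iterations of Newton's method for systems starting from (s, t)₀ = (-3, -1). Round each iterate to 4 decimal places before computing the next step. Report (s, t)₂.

At (-3, -1): F = (6.0000, 21.0000).
Jacobian J = [[-t - 2, -s], [-4·s·t + 1, -2·s^2 - 4]].
At the point, J = [[-1.0000, 3.0000], [-11.0000, -22.0000]] (det J = 55.0000).
Solving J·Δ = −F gives Δ = (3.5455, -0.8182).
Then the next iterate is (s, t)₁ = (0.5455, -1.8182).
Round to (0.5455, -1.8182) and repeat: F = (2.900828, 10.900384), J = [[-0.1818, -0.5455], [4.967312, -4.595141]].
Δ = (2.0828, 4.6236), so (s, t)₂ = (2.6283, 2.8054).

(2.6283, 2.8054)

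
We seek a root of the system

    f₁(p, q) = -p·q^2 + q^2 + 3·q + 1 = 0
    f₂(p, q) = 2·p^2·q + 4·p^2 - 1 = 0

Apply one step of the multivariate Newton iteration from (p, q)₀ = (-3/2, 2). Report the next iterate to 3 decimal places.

(-1.009, 0.844)

At (-3/2, 2): F = (17.000, 17.000).
Jacobian J = [[-q^2, -2·p·q + 2·q + 3], [4·p·q + 8·p, 2·p^2]].
At the point, J = [[-4.000, 13.000], [-24.000, 4.500]] (det J = 294.000).
Solving J·Δ = −F gives Δ = (0.491, -1.156).
Then the next iterate is (p, q)₁ = (-1.009, 0.844).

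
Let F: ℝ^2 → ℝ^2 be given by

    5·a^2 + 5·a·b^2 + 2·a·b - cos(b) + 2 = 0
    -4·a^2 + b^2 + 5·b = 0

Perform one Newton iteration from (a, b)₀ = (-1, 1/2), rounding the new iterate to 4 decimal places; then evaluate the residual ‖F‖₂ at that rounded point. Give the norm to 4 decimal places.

At (-1, 1/2): F = (3.872417, -1.2500).
Jacobian J = [[10·a + 5·b^2 + 2·b, 10·a·b + 2·a + sin(b)], [-8·a, 2·b + 5]].
At the point, J = [[-7.7500, -6.520574], [8.0000, 6.0000]] (det J = 5.664596).
Solving J·Δ = −F gives Δ = (-2.6628, 3.7588).
Then the next iterate is (a, b)₁ = (-3.6628, 4.2588).
Re-evaluating at (-3.6628, 4.2588): F = (-293.847482, -14.233038), so ‖F‖₂ = 294.1920.

294.1920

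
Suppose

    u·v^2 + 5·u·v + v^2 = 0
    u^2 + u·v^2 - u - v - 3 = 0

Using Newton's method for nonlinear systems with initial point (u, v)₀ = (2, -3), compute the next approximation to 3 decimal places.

At (2, -3): F = (-3.000, 20.000).
Jacobian J = [[v^2 + 5·v, 2·u·v + 5·u + 2·v], [2·u + v^2 - 1, 2·u·v - 1]].
At the point, J = [[-6.000, -8.000], [12.000, -13.000]] (det J = 174.000).
Solving J·Δ = −F gives Δ = (-1.144, 0.483).
Then the next iterate is (u, v)₁ = (0.856, -2.517).

(0.856, -2.517)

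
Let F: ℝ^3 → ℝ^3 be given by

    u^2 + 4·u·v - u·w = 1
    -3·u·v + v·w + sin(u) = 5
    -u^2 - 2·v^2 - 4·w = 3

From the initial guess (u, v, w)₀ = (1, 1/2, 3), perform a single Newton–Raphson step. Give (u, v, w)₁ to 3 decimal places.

(-4.369, 1.595, 1.012)

At (1, 1/2, 3): F = (-1.000, -4.15853, -16.500).
Jacobian J = [[2·u + 4·v - w, 4·u, -u], [-3·v + cos(u), -3·u + w, v], [-2·u, -4·v, -4]].
At the point, J = [[1.000, 4.000, -1.000], [-0.95970, 0.000, 0.500], [-2.000, -2.000, -4.000]] (det J = -20.27456).
Solving J·Δ = −F gives Δ = (-5.369, 1.095, -1.988).
Then the next iterate is (u, v, w)₁ = (-4.369, 1.595, 1.012).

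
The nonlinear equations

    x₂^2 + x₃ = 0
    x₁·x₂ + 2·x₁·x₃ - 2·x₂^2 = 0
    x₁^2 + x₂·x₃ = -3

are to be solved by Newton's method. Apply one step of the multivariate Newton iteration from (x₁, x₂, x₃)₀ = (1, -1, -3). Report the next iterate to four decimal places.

(2.1765, 0.4706, 1.9412)

At (1, -1, -3): F = (-2.0000, -9.0000, 7.0000).
Jacobian J = [[0, 2·x₂, 1], [x₂ + 2·x₃, x₁ - 4·x₂, 2·x₁], [2·x₁, x₃, x₂]].
At the point, J = [[0.0000, -2.0000, 1.0000], [-7.0000, 5.0000, 2.0000], [2.0000, -3.0000, -1.0000]] (det J = 17.0000).
Solving J·Δ = −F gives Δ = (1.1765, 1.4706, 4.9412).
Then the next iterate is (x₁, x₂, x₃)₁ = (2.1765, 0.4706, 1.9412).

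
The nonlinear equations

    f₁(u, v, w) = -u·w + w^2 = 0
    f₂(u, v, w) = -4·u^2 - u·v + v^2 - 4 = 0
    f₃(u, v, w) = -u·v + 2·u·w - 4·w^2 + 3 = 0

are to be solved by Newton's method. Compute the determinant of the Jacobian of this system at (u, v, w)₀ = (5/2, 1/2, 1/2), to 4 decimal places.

-77.2500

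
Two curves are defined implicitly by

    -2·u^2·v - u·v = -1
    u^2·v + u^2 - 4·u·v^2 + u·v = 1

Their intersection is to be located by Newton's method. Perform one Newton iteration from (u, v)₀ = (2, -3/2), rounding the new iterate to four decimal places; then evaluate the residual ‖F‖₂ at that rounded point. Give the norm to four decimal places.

8.9068

At (2, -3/2): F = (16.0000, -24.0000).
Jacobian J = [[-4·u·v - v, -2·u^2 - u], [2·u·v + 2·u - 4·v^2 + v, u^2 - 8·u·v + u]].
At the point, J = [[13.5000, -10.0000], [-12.5000, 30.0000]] (det J = 280.0000).
Solving J·Δ = −F gives Δ = (-0.8571, 0.4429).
Then the next iterate is (u, v)₁ = (1.1429, -1.0571).
Re-evaluating at (1.1429, -1.0571): F = (4.969771, -7.391327), so ‖F‖₂ = 8.9068.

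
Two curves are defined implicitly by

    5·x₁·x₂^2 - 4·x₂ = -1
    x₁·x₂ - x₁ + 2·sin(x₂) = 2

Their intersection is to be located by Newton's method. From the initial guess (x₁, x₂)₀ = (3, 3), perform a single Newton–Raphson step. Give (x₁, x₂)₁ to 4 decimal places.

At (3, 3): F = (124.0000, 4.282240).
Jacobian J = [[5·x₂^2, 10·x₁·x₂ - 4], [x₂ - 1, x₁ + 2·cos(x₂)]].
At the point, J = [[45.0000, 86.0000], [2.0000, 1.020015]] (det J = -126.099325).
Solving J·Δ = −F gives Δ = (-1.9175, -0.4385).
Then the next iterate is (x₁, x₂)₁ = (1.0825, 2.5615).

(1.0825, 2.5615)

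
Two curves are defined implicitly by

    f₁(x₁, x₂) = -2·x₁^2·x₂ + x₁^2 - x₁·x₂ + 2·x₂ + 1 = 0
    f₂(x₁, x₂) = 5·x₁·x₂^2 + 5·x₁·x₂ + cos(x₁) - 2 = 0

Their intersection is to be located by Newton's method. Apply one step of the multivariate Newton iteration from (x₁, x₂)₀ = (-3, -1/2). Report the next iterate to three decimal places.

At (-3, -1/2): F = (16.500, 0.76001).
Jacobian J = [[-4·x₁·x₂ + 2·x₁ - x₂, -2·x₁^2 - x₁ + 2], [5·x₂^2 + 5·x₂ - sin(x₁), 10·x₁·x₂ + 5·x₁]].
At the point, J = [[-11.500, -13.000], [-1.10888, 0.000]] (det J = -14.41544).
Solving J·Δ = −F gives Δ = (0.685, 0.663).
Then the next iterate is (x₁, x₂)₁ = (-2.315, 0.163).

(-2.315, 0.163)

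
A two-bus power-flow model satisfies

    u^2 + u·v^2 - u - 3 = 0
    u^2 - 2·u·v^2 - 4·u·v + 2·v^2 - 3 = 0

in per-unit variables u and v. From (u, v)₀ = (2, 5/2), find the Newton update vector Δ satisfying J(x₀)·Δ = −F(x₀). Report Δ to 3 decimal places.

At (2, 5/2): F = (11.500, -31.500).
Jacobian J = [[2·u + v^2 - 1, 2·u·v], [2·u - 2·v^2 - 4·v, -4·u·v - 4·u + 4·v]].
At the point, J = [[9.250, 10.000], [-18.500, -18.000]] (det J = 18.500).
Solving J·Δ = −F gives Δ = (-5.838, 4.250).

(-5.838, 4.250)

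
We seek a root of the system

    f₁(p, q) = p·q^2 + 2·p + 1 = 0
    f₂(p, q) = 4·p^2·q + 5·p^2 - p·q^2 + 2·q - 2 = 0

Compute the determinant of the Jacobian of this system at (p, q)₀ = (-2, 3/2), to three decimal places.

J = [[q^2 + 2, 2·p·q], [8·p·q + 10·p - q^2, 4·p^2 - 2·p·q + 2]].
At the point, J = [[4.250, -6.000], [-46.250, 24.000]].
det J = -175.500.

-175.500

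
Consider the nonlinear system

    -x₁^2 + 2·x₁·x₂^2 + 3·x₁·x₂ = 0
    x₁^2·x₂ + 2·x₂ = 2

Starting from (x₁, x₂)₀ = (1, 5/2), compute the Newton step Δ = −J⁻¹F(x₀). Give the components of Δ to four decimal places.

(-1.3182, 0.3636)

At (1, 5/2): F = (19.0000, 5.5000).
Jacobian J = [[-2·x₁ + 2·x₂^2 + 3·x₂, 4·x₁·x₂ + 3·x₁], [2·x₁·x₂, x₁^2 + 2]].
At the point, J = [[18.0000, 13.0000], [5.0000, 3.0000]] (det J = -11.0000).
Solving J·Δ = −F gives Δ = (-1.3182, 0.3636).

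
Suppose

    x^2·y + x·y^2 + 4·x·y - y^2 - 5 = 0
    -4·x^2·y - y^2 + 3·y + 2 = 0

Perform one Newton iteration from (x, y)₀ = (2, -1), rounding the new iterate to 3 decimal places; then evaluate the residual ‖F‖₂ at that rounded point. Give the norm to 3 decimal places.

20.345

At (2, -1): F = (-16.000, 14.000).
Jacobian J = [[2·x·y + y^2 + 4·y, x^2 + 2·x·y + 4·x - 2·y], [-8·x·y, -4·x^2 - 2·y + 3]].
At the point, J = [[-7.000, 10.000], [16.000, -11.000]] (det J = -83.000).
Solving J·Δ = −F gives Δ = (0.434, 1.904).
Then the next iterate is (x, y)₁ = (2.434, 0.904).
Re-evaluating at (2.434, 0.904): F = (10.32885, -17.52769), so ‖F‖₂ = 20.345.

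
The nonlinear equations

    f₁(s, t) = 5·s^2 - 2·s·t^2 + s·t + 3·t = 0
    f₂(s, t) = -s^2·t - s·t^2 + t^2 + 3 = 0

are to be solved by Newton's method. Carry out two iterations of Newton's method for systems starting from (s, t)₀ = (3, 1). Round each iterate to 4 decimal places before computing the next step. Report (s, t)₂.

At (3, 1): F = (45.0000, -8.0000).
Jacobian J = [[10·s - 2·t^2 + t, -4·s·t + s + 3], [-2·s·t - t^2, -s^2 - 2·s·t + 2·t]].
At the point, J = [[29.0000, -6.0000], [-7.0000, -13.0000]] (det J = -419.0000).
Solving J·Δ = −F gives Δ = (-1.5107, 0.1981).
Then the next iterate is (s, t)₁ = (1.4893, 1.1981).
Round to (1.4893, 1.1981) and repeat: F = (12.193090, -0.359766), J = [[13.220213, -2.648021], [-5.004104, -3.390475]].
Δ = (-0.7283, 0.9688), so (s, t)₂ = (0.7610, 2.1669).

(0.7610, 2.1669)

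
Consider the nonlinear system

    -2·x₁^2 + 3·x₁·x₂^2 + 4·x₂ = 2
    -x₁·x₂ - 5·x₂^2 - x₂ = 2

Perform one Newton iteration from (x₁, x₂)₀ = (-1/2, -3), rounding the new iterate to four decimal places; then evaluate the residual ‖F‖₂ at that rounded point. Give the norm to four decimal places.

15.1815

At (-1/2, -3): F = (-28.0000, -45.5000).
Jacobian J = [[-4·x₁ + 3·x₂^2, 6·x₁·x₂ + 4], [-x₂, -x₁ - 10·x₂ - 1]].
At the point, J = [[29.0000, 13.0000], [3.0000, 29.5000]] (det J = 816.5000).
Solving J·Δ = −F gives Δ = (0.2872, 1.5132).
Then the next iterate is (x₁, x₂)₁ = (-0.2128, -1.4868).
Re-evaluating at (-0.2128, -1.4868): F = (-9.448998, -11.882462), so ‖F‖₂ = 15.1815.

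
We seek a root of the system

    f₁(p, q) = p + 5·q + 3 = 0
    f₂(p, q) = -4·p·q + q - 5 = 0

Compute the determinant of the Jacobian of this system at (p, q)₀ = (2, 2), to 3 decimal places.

33.000

J = [[1, 5], [-4·q, -4·p + 1]].
At the point, J = [[1.000, 5.000], [-8.000, -7.000]].
det J = 33.000.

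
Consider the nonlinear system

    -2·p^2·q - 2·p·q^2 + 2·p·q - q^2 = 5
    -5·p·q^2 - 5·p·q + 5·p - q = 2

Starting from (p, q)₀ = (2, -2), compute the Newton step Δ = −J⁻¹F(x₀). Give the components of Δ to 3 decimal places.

(1.699, 0.638)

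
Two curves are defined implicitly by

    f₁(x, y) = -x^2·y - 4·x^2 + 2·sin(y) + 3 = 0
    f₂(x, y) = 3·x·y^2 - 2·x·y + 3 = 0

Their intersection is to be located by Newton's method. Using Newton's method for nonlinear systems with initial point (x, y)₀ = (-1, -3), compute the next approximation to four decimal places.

(-0.6021, -2.1565)

At (-1, -3): F = (1.717760, -30.0000).
Jacobian J = [[-2·x·y - 8·x, -x^2 + 2·cos(y)], [3·y^2 - 2·y, 6·x·y - 2·x]].
At the point, J = [[2.0000, -2.979985], [33.0000, 20.0000]] (det J = 138.339505).
Solving J·Δ = −F gives Δ = (0.3979, 0.8435).
Then the next iterate is (x, y)₁ = (-0.6021, -2.1565).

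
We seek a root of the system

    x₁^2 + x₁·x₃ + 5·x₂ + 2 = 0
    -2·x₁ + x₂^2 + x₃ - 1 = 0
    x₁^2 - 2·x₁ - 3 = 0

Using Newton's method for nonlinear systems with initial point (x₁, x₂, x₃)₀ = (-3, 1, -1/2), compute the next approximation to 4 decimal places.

At (-3, 1, -1/2): F = (17.5000, 5.5000, 12.0000).
Jacobian J = [[2·x₁ + x₃, 5, x₁], [-2, 2·x₂, 1], [2·x₁ - 2, 0, 0]].
At the point, J = [[-6.5000, 5.0000, -3.0000], [-2.0000, 2.0000, 1.0000], [-8.0000, 0.0000, 0.0000]] (det J = -88.0000).
Solving J·Δ = −F gives Δ = (1.5000, -1.3864, 0.2727).
Then the next iterate is (x₁, x₂, x₃)₁ = (-1.5000, -0.3864, -0.2273).

(-1.5000, -0.3864, -0.2273)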